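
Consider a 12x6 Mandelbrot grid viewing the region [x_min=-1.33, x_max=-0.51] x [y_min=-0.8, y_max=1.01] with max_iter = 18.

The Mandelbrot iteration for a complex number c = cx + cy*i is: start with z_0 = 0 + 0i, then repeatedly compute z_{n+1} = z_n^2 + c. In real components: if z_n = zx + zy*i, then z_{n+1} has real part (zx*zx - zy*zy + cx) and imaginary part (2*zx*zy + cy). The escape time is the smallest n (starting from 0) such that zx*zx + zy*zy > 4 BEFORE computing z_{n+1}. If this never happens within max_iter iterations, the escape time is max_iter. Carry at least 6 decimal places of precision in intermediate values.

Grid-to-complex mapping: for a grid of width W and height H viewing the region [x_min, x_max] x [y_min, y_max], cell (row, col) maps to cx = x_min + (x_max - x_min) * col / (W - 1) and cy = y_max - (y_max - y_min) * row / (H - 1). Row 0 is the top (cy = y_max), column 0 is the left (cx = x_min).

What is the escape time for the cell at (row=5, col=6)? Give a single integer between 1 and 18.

z_0 = 0 + 0i, c = -0.8827 + -0.8000i
Iter 1: z = -0.8827 + -0.8000i, |z|^2 = 1.4192
Iter 2: z = -0.7435 + 0.6124i, |z|^2 = 0.9278
Iter 3: z = -0.7049 + -1.7106i, |z|^2 = 3.4231
Iter 4: z = -3.3120 + 1.6116i, |z|^2 = 13.5668
Escaped at iteration 4

Answer: 4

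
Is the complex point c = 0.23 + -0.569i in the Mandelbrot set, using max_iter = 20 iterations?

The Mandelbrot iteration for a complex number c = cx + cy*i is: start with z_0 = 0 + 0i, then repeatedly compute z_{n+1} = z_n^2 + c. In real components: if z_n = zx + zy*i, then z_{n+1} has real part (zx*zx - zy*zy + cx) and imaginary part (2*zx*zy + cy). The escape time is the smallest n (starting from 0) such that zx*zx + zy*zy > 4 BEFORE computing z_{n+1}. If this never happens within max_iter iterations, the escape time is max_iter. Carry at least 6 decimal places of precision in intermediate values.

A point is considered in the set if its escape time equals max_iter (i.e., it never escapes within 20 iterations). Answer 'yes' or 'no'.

z_0 = 0 + 0i, c = 0.2300 + -0.5690i
Iter 1: z = 0.2300 + -0.5690i, |z|^2 = 0.3767
Iter 2: z = -0.0409 + -0.8307i, |z|^2 = 0.6918
Iter 3: z = -0.4585 + -0.5011i, |z|^2 = 0.4613
Iter 4: z = 0.1891 + -0.1095i, |z|^2 = 0.0477
Iter 5: z = 0.2538 + -0.6104i, |z|^2 = 0.4370
Iter 6: z = -0.0782 + -0.8788i, |z|^2 = 0.7784
Iter 7: z = -0.5362 + -0.4315i, |z|^2 = 0.4737
Iter 8: z = 0.3312 + -0.1063i, |z|^2 = 0.1210
Iter 9: z = 0.3284 + -0.6394i, |z|^2 = 0.5167
Iter 10: z = -0.0710 + -0.9890i, |z|^2 = 0.9832
Iter 11: z = -0.7431 + -0.4286i, |z|^2 = 0.7359
Iter 12: z = 0.5984 + 0.0680i, |z|^2 = 0.3628
Iter 13: z = 0.5835 + -0.4876i, |z|^2 = 0.5782
Iter 14: z = 0.3327 + -1.1380i, |z|^2 = 1.4059
Iter 15: z = -0.9544 + -1.3263i, |z|^2 = 2.6701
Iter 16: z = -0.6182 + 1.9628i, |z|^2 = 4.2348
Escaped at iteration 16

Answer: no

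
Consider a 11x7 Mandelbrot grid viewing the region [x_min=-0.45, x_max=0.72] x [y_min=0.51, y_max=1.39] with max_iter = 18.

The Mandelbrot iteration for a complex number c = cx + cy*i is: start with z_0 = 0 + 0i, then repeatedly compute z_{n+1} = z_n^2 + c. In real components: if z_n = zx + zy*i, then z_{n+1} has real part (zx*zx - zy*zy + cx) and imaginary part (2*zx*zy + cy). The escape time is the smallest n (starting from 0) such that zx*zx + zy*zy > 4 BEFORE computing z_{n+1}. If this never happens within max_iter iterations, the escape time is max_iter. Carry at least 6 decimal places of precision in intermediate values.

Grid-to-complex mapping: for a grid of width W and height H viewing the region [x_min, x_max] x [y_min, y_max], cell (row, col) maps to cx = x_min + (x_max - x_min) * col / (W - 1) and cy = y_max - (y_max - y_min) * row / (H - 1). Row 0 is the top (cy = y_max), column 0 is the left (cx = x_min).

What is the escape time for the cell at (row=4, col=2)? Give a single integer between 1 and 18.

z_0 = 0 + 0i, c = -0.2160 + 0.8033i
Iter 1: z = -0.2160 + 0.8033i, |z|^2 = 0.6920
Iter 2: z = -0.8147 + 0.4563i, |z|^2 = 0.8719
Iter 3: z = 0.2395 + 0.0599i, |z|^2 = 0.0609
Iter 4: z = -0.1622 + 0.8320i, |z|^2 = 0.7186
Iter 5: z = -0.8819 + 0.5334i, |z|^2 = 1.0623
Iter 6: z = 0.2773 + -0.1375i, |z|^2 = 0.0958
Iter 7: z = -0.1580 + 0.7271i, |z|^2 = 0.5536
Iter 8: z = -0.7197 + 0.5735i, |z|^2 = 0.8469
Iter 9: z = -0.0270 + -0.0222i, |z|^2 = 0.0012
Iter 10: z = -0.2158 + 0.8045i, |z|^2 = 0.6938
Iter 11: z = -0.8167 + 0.4562i, |z|^2 = 0.8751
Iter 12: z = 0.2429 + 0.0582i, |z|^2 = 0.0624
Iter 13: z = -0.1604 + 0.8316i, |z|^2 = 0.7173
Iter 14: z = -0.8819 + 0.5366i, |z|^2 = 1.0657
Iter 15: z = 0.2738 + -0.1431i, |z|^2 = 0.0954
Iter 16: z = -0.1615 + 0.7250i, |z|^2 = 0.5517
Iter 17: z = -0.7155 + 0.5691i, |z|^2 = 0.8358

Answer: 18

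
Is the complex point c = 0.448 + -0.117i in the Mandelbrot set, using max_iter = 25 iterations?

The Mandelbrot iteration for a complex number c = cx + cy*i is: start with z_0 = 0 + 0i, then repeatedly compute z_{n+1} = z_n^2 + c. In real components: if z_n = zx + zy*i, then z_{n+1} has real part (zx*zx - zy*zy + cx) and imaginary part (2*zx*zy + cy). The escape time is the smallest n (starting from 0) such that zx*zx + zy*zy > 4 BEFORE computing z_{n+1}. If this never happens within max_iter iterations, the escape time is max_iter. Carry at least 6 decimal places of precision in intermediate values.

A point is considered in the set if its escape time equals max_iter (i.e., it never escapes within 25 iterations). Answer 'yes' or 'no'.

z_0 = 0 + 0i, c = 0.4480 + -0.1170i
Iter 1: z = 0.4480 + -0.1170i, |z|^2 = 0.2144
Iter 2: z = 0.6350 + -0.2218i, |z|^2 = 0.4525
Iter 3: z = 0.8020 + -0.3987i, |z|^2 = 0.8022
Iter 4: z = 0.9323 + -0.7566i, |z|^2 = 1.4416
Iter 5: z = 0.7447 + -1.5277i, |z|^2 = 2.8884
Iter 6: z = -1.3313 + -2.3923i, |z|^2 = 7.4957
Escaped at iteration 6

Answer: no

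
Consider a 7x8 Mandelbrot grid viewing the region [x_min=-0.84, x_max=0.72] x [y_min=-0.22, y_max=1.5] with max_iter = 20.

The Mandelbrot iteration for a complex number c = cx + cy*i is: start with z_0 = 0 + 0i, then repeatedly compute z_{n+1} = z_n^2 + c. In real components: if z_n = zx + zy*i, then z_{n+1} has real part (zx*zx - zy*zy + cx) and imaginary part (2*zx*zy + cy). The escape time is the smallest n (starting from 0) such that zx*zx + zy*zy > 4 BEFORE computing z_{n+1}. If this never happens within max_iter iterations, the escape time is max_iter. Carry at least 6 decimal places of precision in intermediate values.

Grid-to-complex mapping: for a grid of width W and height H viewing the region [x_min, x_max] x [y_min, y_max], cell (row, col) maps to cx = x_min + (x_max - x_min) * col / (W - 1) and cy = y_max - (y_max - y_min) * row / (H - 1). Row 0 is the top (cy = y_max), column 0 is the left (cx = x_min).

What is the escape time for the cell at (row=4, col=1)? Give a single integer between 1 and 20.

z_0 = 0 + 0i, c = -0.5800 + 0.5171i
Iter 1: z = -0.5800 + 0.5171i, |z|^2 = 0.6038
Iter 2: z = -0.5110 + -0.0827i, |z|^2 = 0.2680
Iter 3: z = -0.3257 + 0.6017i, |z|^2 = 0.4681
Iter 4: z = -0.8360 + 0.1252i, |z|^2 = 0.7145
Iter 5: z = 0.1032 + 0.3078i, |z|^2 = 0.1054
Iter 6: z = -0.6641 + 0.5807i, |z|^2 = 0.7782
Iter 7: z = -0.4762 + -0.2541i, |z|^2 = 0.2913
Iter 8: z = -0.4178 + 0.7591i, |z|^2 = 0.7509
Iter 9: z = -0.9817 + -0.1172i, |z|^2 = 0.9774
Iter 10: z = 0.3699 + 0.7473i, |z|^2 = 0.6954
Iter 11: z = -1.0017 + 1.0701i, |z|^2 = 2.1484
Iter 12: z = -0.7218 + -1.6266i, |z|^2 = 3.1669
Iter 13: z = -2.7049 + 2.8652i, |z|^2 = 15.5263
Escaped at iteration 13

Answer: 13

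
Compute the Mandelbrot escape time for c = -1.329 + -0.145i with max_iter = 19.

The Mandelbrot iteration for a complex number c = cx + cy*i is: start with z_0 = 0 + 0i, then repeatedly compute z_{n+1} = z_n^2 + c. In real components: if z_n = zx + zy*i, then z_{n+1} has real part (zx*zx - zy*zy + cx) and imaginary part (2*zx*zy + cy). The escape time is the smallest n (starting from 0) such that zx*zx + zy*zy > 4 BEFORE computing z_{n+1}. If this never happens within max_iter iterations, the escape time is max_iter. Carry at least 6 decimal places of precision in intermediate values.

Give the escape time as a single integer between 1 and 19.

Answer: 9

Derivation:
z_0 = 0 + 0i, c = -1.3290 + -0.1450i
Iter 1: z = -1.3290 + -0.1450i, |z|^2 = 1.7873
Iter 2: z = 0.4162 + 0.2404i, |z|^2 = 0.2310
Iter 3: z = -1.2136 + 0.0551i, |z|^2 = 1.4758
Iter 4: z = 0.1407 + -0.2788i, |z|^2 = 0.0975
Iter 5: z = -1.3869 + -0.2234i, |z|^2 = 1.9735
Iter 6: z = 0.5447 + 0.4748i, |z|^2 = 0.5221
Iter 7: z = -1.2578 + 0.3722i, |z|^2 = 1.7206
Iter 8: z = 0.1145 + -1.0814i, |z|^2 = 1.1825
Iter 9: z = -2.4852 + -0.3927i, |z|^2 = 6.3305
Escaped at iteration 9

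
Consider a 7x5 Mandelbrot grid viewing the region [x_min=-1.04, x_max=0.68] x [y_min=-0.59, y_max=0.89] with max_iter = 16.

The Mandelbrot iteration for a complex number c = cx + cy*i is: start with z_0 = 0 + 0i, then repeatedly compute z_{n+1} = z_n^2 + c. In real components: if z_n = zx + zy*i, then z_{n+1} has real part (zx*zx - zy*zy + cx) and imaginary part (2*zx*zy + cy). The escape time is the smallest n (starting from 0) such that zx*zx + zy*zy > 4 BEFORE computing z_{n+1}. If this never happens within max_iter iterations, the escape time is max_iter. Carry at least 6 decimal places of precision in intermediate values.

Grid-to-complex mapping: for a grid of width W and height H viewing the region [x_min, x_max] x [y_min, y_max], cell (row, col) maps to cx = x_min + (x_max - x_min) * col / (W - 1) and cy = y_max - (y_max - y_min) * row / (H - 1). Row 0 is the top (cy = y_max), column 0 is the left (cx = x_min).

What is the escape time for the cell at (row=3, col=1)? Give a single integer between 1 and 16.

z_0 = 0 + 0i, c = -0.7533 + -0.2200i
Iter 1: z = -0.7533 + -0.2200i, |z|^2 = 0.6159
Iter 2: z = -0.2342 + 0.1115i, |z|^2 = 0.0673
Iter 3: z = -0.7109 + -0.2722i, |z|^2 = 0.5795
Iter 4: z = -0.3221 + 0.1670i, |z|^2 = 0.1316
Iter 5: z = -0.6775 + -0.3276i, |z|^2 = 0.5663
Iter 6: z = -0.4016 + 0.2239i, |z|^2 = 0.2114
Iter 7: z = -0.6422 + -0.3998i, |z|^2 = 0.5722
Iter 8: z = -0.5008 + 0.2935i, |z|^2 = 0.3370
Iter 9: z = -0.5886 + -0.5140i, |z|^2 = 0.6107
Iter 10: z = -0.6710 + 0.3852i, |z|^2 = 0.5986
Iter 11: z = -0.4514 + -0.7369i, |z|^2 = 0.7468
Iter 12: z = -1.0926 + 0.4452i, |z|^2 = 1.3921
Iter 13: z = 0.2422 + -1.1930i, |z|^2 = 1.4819
Iter 14: z = -2.1178 + -0.7980i, |z|^2 = 5.1220
Escaped at iteration 14

Answer: 14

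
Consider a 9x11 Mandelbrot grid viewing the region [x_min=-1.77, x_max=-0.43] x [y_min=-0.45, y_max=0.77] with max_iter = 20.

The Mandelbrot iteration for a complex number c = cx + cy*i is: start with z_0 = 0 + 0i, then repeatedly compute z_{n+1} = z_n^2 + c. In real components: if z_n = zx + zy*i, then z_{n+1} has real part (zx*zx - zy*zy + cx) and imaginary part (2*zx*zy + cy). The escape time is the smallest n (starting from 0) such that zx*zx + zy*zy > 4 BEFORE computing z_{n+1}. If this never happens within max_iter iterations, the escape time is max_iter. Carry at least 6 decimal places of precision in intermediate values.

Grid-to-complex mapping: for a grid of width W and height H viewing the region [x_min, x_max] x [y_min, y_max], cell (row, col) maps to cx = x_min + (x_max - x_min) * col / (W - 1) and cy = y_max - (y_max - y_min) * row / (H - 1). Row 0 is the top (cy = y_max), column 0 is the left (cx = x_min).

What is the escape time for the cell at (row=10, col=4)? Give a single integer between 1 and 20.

z_0 = 0 + 0i, c = -1.1000 + -0.4500i
Iter 1: z = -1.1000 + -0.4500i, |z|^2 = 1.4125
Iter 2: z = -0.0925 + 0.5400i, |z|^2 = 0.3002
Iter 3: z = -1.3830 + -0.5499i, |z|^2 = 2.2152
Iter 4: z = 0.5104 + 1.0711i, |z|^2 = 1.4077
Iter 5: z = -1.9867 + 0.6434i, |z|^2 = 4.3608
Escaped at iteration 5

Answer: 5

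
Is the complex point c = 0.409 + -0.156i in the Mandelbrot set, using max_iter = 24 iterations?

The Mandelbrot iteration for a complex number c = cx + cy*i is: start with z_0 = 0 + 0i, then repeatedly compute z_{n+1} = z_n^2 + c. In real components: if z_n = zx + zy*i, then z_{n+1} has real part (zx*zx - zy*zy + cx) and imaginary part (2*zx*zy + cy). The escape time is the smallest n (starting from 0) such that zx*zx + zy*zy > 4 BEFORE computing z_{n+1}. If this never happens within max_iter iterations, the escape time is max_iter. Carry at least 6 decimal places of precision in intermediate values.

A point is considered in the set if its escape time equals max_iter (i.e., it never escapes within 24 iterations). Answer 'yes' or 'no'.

Answer: no

Derivation:
z_0 = 0 + 0i, c = 0.4090 + -0.1560i
Iter 1: z = 0.4090 + -0.1560i, |z|^2 = 0.1916
Iter 2: z = 0.5519 + -0.2836i, |z|^2 = 0.3851
Iter 3: z = 0.6332 + -0.4691i, |z|^2 = 0.6210
Iter 4: z = 0.5899 + -0.7500i, |z|^2 = 0.9106
Iter 5: z = 0.1944 + -1.0409i, |z|^2 = 1.1214
Iter 6: z = -0.6367 + -0.5608i, |z|^2 = 0.7200
Iter 7: z = 0.4999 + 0.5582i, |z|^2 = 0.5615
Iter 8: z = 0.3473 + 0.4021i, |z|^2 = 0.2823
Iter 9: z = 0.3680 + 0.1233i, |z|^2 = 0.1506
Iter 10: z = 0.5292 + -0.0652i, |z|^2 = 0.2843
Iter 11: z = 0.6848 + -0.2250i, |z|^2 = 0.5196
Iter 12: z = 0.8273 + -0.4642i, |z|^2 = 0.8999
Iter 13: z = 0.8779 + -0.9240i, |z|^2 = 1.6245
Iter 14: z = 0.3258 + -1.7784i, |z|^2 = 3.2689
Iter 15: z = -2.6476 + -1.3149i, |z|^2 = 8.7387
Escaped at iteration 15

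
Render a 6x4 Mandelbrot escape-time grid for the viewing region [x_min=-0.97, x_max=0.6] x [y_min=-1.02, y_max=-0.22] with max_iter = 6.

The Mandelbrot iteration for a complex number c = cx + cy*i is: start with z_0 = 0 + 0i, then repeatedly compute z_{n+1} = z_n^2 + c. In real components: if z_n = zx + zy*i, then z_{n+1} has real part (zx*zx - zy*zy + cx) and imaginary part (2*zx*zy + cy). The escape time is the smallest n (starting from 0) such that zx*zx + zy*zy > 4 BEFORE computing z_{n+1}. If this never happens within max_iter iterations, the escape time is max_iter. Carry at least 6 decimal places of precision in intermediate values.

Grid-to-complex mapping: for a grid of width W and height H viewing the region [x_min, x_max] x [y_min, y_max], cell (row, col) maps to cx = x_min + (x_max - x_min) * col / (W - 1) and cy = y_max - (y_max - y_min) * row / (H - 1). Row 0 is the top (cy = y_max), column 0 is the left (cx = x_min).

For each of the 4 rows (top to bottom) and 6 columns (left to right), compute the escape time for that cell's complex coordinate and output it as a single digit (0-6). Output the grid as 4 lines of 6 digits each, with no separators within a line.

Answer: 666664
566663
446653
335632

Derivation:
(row=0, col=0): c = -0.9700 + -0.2200i → escape time 6
(row=0, col=1): c = -0.6560 + -0.2200i → escape time 6
(row=0, col=2): c = -0.3420 + -0.2200i → escape time 6
(row=0, col=3): c = -0.0280 + -0.2200i → escape time 6
(row=0, col=4): c = 0.2860 + -0.2200i → escape time 6
(row=0, col=5): c = 0.6000 + -0.2200i → escape time 4
(row=1, col=0): c = -0.9700 + -0.4867i → escape time 5
(row=1, col=1): c = -0.6560 + -0.4867i → escape time 6
(row=1, col=2): c = -0.3420 + -0.4867i → escape time 6
(row=1, col=3): c = -0.0280 + -0.4867i → escape time 6
(row=1, col=4): c = 0.2860 + -0.4867i → escape time 6
(row=1, col=5): c = 0.6000 + -0.4867i → escape time 3
(row=2, col=0): c = -0.9700 + -0.7533i → escape time 4
(row=2, col=1): c = -0.6560 + -0.7533i → escape time 4
(row=2, col=2): c = -0.3420 + -0.7533i → escape time 6
(row=2, col=3): c = -0.0280 + -0.7533i → escape time 6
(row=2, col=4): c = 0.2860 + -0.7533i → escape time 5
(row=2, col=5): c = 0.6000 + -0.7533i → escape time 3
(row=3, col=0): c = -0.9700 + -1.0200i → escape time 3
(row=3, col=1): c = -0.6560 + -1.0200i → escape time 3
(row=3, col=2): c = -0.3420 + -1.0200i → escape time 5
(row=3, col=3): c = -0.0280 + -1.0200i → escape time 6
(row=3, col=4): c = 0.2860 + -1.0200i → escape time 3
(row=3, col=5): c = 0.6000 + -1.0200i → escape time 2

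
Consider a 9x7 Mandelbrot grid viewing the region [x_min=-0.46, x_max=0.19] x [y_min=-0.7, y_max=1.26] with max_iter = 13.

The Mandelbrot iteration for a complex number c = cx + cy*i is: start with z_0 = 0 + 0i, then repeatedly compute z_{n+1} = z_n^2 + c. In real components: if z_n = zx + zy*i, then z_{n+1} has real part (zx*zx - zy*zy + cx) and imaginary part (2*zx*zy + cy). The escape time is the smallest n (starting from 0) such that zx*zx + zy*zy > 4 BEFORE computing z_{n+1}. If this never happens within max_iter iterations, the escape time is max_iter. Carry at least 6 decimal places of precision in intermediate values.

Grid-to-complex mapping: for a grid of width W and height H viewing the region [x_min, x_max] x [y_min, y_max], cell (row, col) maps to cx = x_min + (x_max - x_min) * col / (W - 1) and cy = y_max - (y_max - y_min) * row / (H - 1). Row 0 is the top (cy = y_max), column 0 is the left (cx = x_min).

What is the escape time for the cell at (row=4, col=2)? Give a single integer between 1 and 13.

z_0 = 0 + 0i, c = -0.2975 + -0.0467i
Iter 1: z = -0.2975 + -0.0467i, |z|^2 = 0.0907
Iter 2: z = -0.2112 + -0.0189i, |z|^2 = 0.0450
Iter 3: z = -0.2533 + -0.0387i, |z|^2 = 0.0656
Iter 4: z = -0.2349 + -0.0271i, |z|^2 = 0.0559
Iter 5: z = -0.2431 + -0.0340i, |z|^2 = 0.0602
Iter 6: z = -0.2396 + -0.0302i, |z|^2 = 0.0583
Iter 7: z = -0.2410 + -0.0322i, |z|^2 = 0.0591
Iter 8: z = -0.2404 + -0.0311i, |z|^2 = 0.0588
Iter 9: z = -0.2407 + -0.0317i, |z|^2 = 0.0589
Iter 10: z = -0.2406 + -0.0314i, |z|^2 = 0.0589
Iter 11: z = -0.2406 + -0.0316i, |z|^2 = 0.0589
Iter 12: z = -0.2406 + -0.0315i, |z|^2 = 0.0589

Answer: 13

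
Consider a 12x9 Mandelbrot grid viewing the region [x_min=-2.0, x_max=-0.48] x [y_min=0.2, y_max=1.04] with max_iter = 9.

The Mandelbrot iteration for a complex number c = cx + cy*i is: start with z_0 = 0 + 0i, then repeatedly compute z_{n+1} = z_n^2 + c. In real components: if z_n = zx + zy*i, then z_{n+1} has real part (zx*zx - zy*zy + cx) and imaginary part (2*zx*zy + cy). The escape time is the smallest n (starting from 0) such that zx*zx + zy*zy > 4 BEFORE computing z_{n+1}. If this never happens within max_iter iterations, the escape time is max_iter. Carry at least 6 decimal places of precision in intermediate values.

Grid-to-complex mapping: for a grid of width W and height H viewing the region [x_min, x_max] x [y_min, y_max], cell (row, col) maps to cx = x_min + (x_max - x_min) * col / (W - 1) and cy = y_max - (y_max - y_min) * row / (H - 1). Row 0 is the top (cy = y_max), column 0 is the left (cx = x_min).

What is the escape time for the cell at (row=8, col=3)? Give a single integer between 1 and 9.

Answer: 5

Derivation:
z_0 = 0 + 0i, c = -1.5855 + 0.2000i
Iter 1: z = -1.5855 + 0.2000i, |z|^2 = 2.5537
Iter 2: z = 0.8882 + -0.4342i, |z|^2 = 0.9774
Iter 3: z = -0.9850 + -0.5713i, |z|^2 = 1.2967
Iter 4: z = -0.9415 + 1.3255i, |z|^2 = 2.6434
Iter 5: z = -2.4560 + -2.2959i, |z|^2 = 11.3031
Escaped at iteration 5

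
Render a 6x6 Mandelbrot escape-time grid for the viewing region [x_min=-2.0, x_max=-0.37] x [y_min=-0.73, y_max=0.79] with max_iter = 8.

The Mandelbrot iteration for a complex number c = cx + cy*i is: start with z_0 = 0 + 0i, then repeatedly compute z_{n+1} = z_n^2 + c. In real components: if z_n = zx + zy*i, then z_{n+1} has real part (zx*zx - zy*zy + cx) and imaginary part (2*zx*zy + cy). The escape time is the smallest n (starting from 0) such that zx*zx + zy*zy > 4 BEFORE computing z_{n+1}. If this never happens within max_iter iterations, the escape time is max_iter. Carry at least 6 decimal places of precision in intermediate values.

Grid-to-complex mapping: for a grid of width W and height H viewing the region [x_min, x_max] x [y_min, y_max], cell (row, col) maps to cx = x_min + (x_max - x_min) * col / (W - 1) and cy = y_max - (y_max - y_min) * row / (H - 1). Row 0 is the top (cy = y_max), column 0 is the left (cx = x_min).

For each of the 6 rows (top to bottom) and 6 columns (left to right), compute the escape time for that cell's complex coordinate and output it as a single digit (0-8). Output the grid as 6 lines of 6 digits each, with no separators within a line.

(row=0, col=0): c = -2.0000 + 0.7900i → escape time 1
(row=0, col=1): c = -1.6740 + 0.7900i → escape time 3
(row=0, col=2): c = -1.3480 + 0.7900i → escape time 3
(row=0, col=3): c = -1.0220 + 0.7900i → escape time 3
(row=0, col=4): c = -0.6960 + 0.7900i → escape time 4
(row=0, col=5): c = -0.3700 + 0.7900i → escape time 7
(row=1, col=0): c = -2.0000 + 0.4860i → escape time 1
(row=1, col=1): c = -1.6740 + 0.4860i → escape time 3
(row=1, col=2): c = -1.3480 + 0.4860i → escape time 4
(row=1, col=3): c = -1.0220 + 0.4860i → escape time 5
(row=1, col=4): c = -0.6960 + 0.4860i → escape time 8
(row=1, col=5): c = -0.3700 + 0.4860i → escape time 8
(row=2, col=0): c = -2.0000 + 0.1820i → escape time 1
(row=2, col=1): c = -1.6740 + 0.1820i → escape time 4
(row=2, col=2): c = -1.3480 + 0.1820i → escape time 8
(row=2, col=3): c = -1.0220 + 0.1820i → escape time 8
(row=2, col=4): c = -0.6960 + 0.1820i → escape time 8
(row=2, col=5): c = -0.3700 + 0.1820i → escape time 8
(row=3, col=0): c = -2.0000 + -0.1220i → escape time 1
(row=3, col=1): c = -1.6740 + -0.1220i → escape time 5
(row=3, col=2): c = -1.3480 + -0.1220i → escape time 8
(row=3, col=3): c = -1.0220 + -0.1220i → escape time 8
(row=3, col=4): c = -0.6960 + -0.1220i → escape time 8
(row=3, col=5): c = -0.3700 + -0.1220i → escape time 8
(row=4, col=0): c = -2.0000 + -0.4260i → escape time 1
(row=4, col=1): c = -1.6740 + -0.4260i → escape time 3
(row=4, col=2): c = -1.3480 + -0.4260i → escape time 5
(row=4, col=3): c = -1.0220 + -0.4260i → escape time 6
(row=4, col=4): c = -0.6960 + -0.4260i → escape time 8
(row=4, col=5): c = -0.3700 + -0.4260i → escape time 8
(row=5, col=0): c = -2.0000 + -0.7300i → escape time 1
(row=5, col=1): c = -1.6740 + -0.7300i → escape time 3
(row=5, col=2): c = -1.3480 + -0.7300i → escape time 3
(row=5, col=3): c = -1.0220 + -0.7300i → escape time 3
(row=5, col=4): c = -0.6960 + -0.7300i → escape time 5
(row=5, col=5): c = -0.3700 + -0.7300i → escape time 7

Answer: 133347
134588
148888
158888
135688
133357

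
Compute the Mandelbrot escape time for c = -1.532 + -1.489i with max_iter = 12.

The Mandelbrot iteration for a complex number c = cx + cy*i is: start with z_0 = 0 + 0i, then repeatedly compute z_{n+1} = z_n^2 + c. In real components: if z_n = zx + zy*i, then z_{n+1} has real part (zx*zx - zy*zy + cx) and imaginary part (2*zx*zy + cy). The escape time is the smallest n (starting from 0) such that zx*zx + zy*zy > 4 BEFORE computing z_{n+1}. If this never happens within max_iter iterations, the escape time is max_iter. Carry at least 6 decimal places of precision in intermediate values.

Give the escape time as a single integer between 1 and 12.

Answer: 1

Derivation:
z_0 = 0 + 0i, c = -1.5320 + -1.4890i
Iter 1: z = -1.5320 + -1.4890i, |z|^2 = 4.5641
Escaped at iteration 1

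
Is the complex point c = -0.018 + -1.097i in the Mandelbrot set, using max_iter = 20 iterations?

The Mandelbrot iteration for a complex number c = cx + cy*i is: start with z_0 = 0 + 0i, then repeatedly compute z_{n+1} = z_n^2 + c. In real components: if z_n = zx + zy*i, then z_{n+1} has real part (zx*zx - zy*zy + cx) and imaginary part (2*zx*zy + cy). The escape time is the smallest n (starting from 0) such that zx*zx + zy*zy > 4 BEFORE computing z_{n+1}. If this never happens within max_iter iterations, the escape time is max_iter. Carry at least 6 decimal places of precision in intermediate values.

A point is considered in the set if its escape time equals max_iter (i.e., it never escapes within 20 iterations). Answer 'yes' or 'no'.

z_0 = 0 + 0i, c = -0.0180 + -1.0970i
Iter 1: z = -0.0180 + -1.0970i, |z|^2 = 1.2037
Iter 2: z = -1.2211 + -1.0575i, |z|^2 = 2.6094
Iter 3: z = 0.3547 + 1.4856i, |z|^2 = 2.3329
Iter 4: z = -2.0992 + -0.0430i, |z|^2 = 4.4086
Escaped at iteration 4

Answer: no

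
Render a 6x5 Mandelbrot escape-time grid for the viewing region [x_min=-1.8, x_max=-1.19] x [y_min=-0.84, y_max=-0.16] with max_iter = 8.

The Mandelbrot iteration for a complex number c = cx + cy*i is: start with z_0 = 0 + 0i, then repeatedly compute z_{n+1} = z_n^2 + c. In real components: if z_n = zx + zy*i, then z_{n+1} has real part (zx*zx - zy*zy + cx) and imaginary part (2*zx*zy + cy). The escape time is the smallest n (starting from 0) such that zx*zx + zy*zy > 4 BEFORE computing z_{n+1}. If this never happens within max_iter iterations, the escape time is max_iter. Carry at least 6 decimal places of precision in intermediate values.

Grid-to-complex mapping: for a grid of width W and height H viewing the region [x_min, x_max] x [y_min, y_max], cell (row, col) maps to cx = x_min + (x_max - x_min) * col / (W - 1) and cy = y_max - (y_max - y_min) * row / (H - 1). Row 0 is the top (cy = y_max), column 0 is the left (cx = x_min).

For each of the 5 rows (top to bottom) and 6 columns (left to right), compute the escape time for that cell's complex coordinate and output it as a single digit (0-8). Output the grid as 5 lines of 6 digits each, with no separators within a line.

(row=0, col=0): c = -1.8000 + -0.1600i → escape time 4
(row=0, col=1): c = -1.6780 + -0.1600i → escape time 4
(row=0, col=2): c = -1.5560 + -0.1600i → escape time 5
(row=0, col=3): c = -1.4340 + -0.1600i → escape time 8
(row=0, col=4): c = -1.3120 + -0.1600i → escape time 8
(row=0, col=5): c = -1.1900 + -0.1600i → escape time 8
(row=1, col=0): c = -1.8000 + -0.3300i → escape time 3
(row=1, col=1): c = -1.6780 + -0.3300i → escape time 4
(row=1, col=2): c = -1.5560 + -0.3300i → escape time 4
(row=1, col=3): c = -1.4340 + -0.3300i → escape time 5
(row=1, col=4): c = -1.3120 + -0.3300i → escape time 6
(row=1, col=5): c = -1.1900 + -0.3300i → escape time 8
(row=2, col=0): c = -1.8000 + -0.5000i → escape time 3
(row=2, col=1): c = -1.6780 + -0.5000i → escape time 3
(row=2, col=2): c = -1.5560 + -0.5000i → escape time 3
(row=2, col=3): c = -1.4340 + -0.5000i → escape time 3
(row=2, col=4): c = -1.3120 + -0.5000i → escape time 4
(row=2, col=5): c = -1.1900 + -0.5000i → escape time 5
(row=3, col=0): c = -1.8000 + -0.6700i → escape time 2
(row=3, col=1): c = -1.6780 + -0.6700i → escape time 3
(row=3, col=2): c = -1.5560 + -0.6700i → escape time 3
(row=3, col=3): c = -1.4340 + -0.6700i → escape time 3
(row=3, col=4): c = -1.3120 + -0.6700i → escape time 3
(row=3, col=5): c = -1.1900 + -0.6700i → escape time 3
(row=4, col=0): c = -1.8000 + -0.8400i → escape time 2
(row=4, col=1): c = -1.6780 + -0.8400i → escape time 2
(row=4, col=2): c = -1.5560 + -0.8400i → escape time 3
(row=4, col=3): c = -1.4340 + -0.8400i → escape time 3
(row=4, col=4): c = -1.3120 + -0.8400i → escape time 3
(row=4, col=5): c = -1.1900 + -0.8400i → escape time 3

Answer: 445888
344568
333345
233333
223333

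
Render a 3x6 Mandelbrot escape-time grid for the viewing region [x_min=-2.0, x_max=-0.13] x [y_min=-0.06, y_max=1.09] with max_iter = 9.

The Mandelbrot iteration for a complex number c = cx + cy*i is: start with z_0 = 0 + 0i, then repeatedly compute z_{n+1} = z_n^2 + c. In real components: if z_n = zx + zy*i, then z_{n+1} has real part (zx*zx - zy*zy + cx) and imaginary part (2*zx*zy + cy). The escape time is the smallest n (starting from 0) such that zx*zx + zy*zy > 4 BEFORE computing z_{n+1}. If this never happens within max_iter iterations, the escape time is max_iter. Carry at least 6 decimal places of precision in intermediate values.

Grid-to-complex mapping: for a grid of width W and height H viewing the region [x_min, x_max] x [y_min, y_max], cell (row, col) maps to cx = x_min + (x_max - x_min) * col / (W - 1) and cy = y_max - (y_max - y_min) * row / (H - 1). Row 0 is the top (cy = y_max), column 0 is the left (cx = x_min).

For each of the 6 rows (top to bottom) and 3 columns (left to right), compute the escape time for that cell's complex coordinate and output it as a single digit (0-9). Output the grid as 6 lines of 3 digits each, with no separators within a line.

Answer: 136
139
149
179
199
199

Derivation:
(row=0, col=0): c = -2.0000 + 1.0900i → escape time 1
(row=0, col=1): c = -1.0650 + 1.0900i → escape time 3
(row=0, col=2): c = -0.1300 + 1.0900i → escape time 6
(row=1, col=0): c = -2.0000 + 0.8600i → escape time 1
(row=1, col=1): c = -1.0650 + 0.8600i → escape time 3
(row=1, col=2): c = -0.1300 + 0.8600i → escape time 9
(row=2, col=0): c = -2.0000 + 0.6300i → escape time 1
(row=2, col=1): c = -1.0650 + 0.6300i → escape time 4
(row=2, col=2): c = -0.1300 + 0.6300i → escape time 9
(row=3, col=0): c = -2.0000 + 0.4000i → escape time 1
(row=3, col=1): c = -1.0650 + 0.4000i → escape time 7
(row=3, col=2): c = -0.1300 + 0.4000i → escape time 9
(row=4, col=0): c = -2.0000 + 0.1700i → escape time 1
(row=4, col=1): c = -1.0650 + 0.1700i → escape time 9
(row=4, col=2): c = -0.1300 + 0.1700i → escape time 9
(row=5, col=0): c = -2.0000 + -0.0600i → escape time 1
(row=5, col=1): c = -1.0650 + -0.0600i → escape time 9
(row=5, col=2): c = -0.1300 + -0.0600i → escape time 9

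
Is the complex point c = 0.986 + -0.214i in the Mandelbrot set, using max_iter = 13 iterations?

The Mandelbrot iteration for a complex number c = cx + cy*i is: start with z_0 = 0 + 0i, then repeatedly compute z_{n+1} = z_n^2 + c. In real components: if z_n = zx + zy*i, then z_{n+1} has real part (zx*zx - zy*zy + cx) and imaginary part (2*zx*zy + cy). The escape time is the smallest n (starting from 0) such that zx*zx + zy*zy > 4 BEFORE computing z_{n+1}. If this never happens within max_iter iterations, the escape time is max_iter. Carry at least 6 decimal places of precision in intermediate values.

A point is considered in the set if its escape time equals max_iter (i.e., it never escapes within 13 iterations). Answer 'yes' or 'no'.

Answer: no

Derivation:
z_0 = 0 + 0i, c = 0.9860 + -0.2140i
Iter 1: z = 0.9860 + -0.2140i, |z|^2 = 1.0180
Iter 2: z = 1.9124 + -0.6360i, |z|^2 = 4.0618
Escaped at iteration 2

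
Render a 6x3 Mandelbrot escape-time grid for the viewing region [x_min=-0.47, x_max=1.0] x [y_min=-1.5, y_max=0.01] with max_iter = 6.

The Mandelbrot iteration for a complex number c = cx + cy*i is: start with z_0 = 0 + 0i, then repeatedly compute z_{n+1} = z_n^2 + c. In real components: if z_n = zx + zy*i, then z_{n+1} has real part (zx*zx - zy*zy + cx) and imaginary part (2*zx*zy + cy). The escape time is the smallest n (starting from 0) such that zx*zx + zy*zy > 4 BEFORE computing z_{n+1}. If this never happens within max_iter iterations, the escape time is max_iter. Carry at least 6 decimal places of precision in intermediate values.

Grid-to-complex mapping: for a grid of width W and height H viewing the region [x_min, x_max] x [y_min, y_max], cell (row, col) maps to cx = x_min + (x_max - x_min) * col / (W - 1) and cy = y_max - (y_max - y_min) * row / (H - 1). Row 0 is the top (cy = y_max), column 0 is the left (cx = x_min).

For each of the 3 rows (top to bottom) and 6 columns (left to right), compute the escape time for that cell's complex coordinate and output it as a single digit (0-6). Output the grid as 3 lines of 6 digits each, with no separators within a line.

Answer: 666632
666432
222222

Derivation:
(row=0, col=0): c = -0.4700 + 0.0100i → escape time 6
(row=0, col=1): c = -0.1760 + 0.0100i → escape time 6
(row=0, col=2): c = 0.1180 + 0.0100i → escape time 6
(row=0, col=3): c = 0.4120 + 0.0100i → escape time 6
(row=0, col=4): c = 0.7060 + 0.0100i → escape time 3
(row=0, col=5): c = 1.0000 + 0.0100i → escape time 2
(row=1, col=0): c = -0.4700 + -0.7450i → escape time 6
(row=1, col=1): c = -0.1760 + -0.7450i → escape time 6
(row=1, col=2): c = 0.1180 + -0.7450i → escape time 6
(row=1, col=3): c = 0.4120 + -0.7450i → escape time 4
(row=1, col=4): c = 0.7060 + -0.7450i → escape time 3
(row=1, col=5): c = 1.0000 + -0.7450i → escape time 2
(row=2, col=0): c = -0.4700 + -1.5000i → escape time 2
(row=2, col=1): c = -0.1760 + -1.5000i → escape time 2
(row=2, col=2): c = 0.1180 + -1.5000i → escape time 2
(row=2, col=3): c = 0.4120 + -1.5000i → escape time 2
(row=2, col=4): c = 0.7060 + -1.5000i → escape time 2
(row=2, col=5): c = 1.0000 + -1.5000i → escape time 2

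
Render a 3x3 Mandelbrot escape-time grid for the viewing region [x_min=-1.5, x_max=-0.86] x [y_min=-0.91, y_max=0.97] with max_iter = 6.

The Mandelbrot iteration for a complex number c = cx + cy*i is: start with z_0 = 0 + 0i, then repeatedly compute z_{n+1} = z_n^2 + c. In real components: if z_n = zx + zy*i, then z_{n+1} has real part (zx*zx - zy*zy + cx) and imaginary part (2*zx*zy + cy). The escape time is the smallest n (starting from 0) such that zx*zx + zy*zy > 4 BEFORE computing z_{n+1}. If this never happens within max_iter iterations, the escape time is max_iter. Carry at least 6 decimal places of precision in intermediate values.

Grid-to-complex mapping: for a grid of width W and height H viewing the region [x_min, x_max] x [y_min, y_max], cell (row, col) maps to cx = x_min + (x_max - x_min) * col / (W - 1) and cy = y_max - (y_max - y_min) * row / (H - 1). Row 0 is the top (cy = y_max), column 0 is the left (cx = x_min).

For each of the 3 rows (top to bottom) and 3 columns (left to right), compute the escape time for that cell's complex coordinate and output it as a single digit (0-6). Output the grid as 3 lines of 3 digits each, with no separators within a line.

(row=0, col=0): c = -1.5000 + 0.9700i → escape time 3
(row=0, col=1): c = -1.1800 + 0.9700i → escape time 3
(row=0, col=2): c = -0.8600 + 0.9700i → escape time 3
(row=1, col=0): c = -1.5000 + 0.0300i → escape time 6
(row=1, col=1): c = -1.1800 + 0.0300i → escape time 6
(row=1, col=2): c = -0.8600 + 0.0300i → escape time 6
(row=2, col=0): c = -1.5000 + -0.9100i → escape time 3
(row=2, col=1): c = -1.1800 + -0.9100i → escape time 3
(row=2, col=2): c = -0.8600 + -0.9100i → escape time 3

Answer: 333
666
333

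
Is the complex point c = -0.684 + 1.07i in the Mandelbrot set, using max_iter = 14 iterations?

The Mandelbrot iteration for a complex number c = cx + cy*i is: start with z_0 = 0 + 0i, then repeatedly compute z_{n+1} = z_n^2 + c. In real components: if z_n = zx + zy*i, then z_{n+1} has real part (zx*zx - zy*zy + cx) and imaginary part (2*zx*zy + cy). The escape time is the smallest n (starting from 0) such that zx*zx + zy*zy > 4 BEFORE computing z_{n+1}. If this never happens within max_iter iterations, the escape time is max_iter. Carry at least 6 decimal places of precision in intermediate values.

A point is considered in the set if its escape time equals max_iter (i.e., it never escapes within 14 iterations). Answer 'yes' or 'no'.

Answer: no

Derivation:
z_0 = 0 + 0i, c = -0.6840 + 1.0700i
Iter 1: z = -0.6840 + 1.0700i, |z|^2 = 1.6128
Iter 2: z = -1.3610 + -0.3938i, |z|^2 = 2.0075
Iter 3: z = 1.0134 + 2.1418i, |z|^2 = 5.6145
Escaped at iteration 3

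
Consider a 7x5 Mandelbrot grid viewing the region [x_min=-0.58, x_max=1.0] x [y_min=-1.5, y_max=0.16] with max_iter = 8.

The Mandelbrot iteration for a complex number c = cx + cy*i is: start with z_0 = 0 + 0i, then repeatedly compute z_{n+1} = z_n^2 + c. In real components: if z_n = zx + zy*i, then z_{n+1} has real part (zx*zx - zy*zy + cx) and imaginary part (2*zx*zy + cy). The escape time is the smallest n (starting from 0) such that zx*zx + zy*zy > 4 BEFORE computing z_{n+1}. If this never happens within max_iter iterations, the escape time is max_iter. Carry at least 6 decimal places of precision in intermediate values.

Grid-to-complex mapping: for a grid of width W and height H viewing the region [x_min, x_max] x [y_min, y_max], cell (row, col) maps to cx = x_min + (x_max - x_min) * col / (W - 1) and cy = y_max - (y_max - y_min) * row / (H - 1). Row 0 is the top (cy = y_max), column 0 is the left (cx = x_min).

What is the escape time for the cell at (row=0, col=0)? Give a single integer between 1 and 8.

z_0 = 0 + 0i, c = -0.5800 + 0.1600i
Iter 1: z = -0.5800 + 0.1600i, |z|^2 = 0.3620
Iter 2: z = -0.2692 + -0.0256i, |z|^2 = 0.0731
Iter 3: z = -0.5082 + 0.1738i, |z|^2 = 0.2885
Iter 4: z = -0.3519 + -0.0166i, |z|^2 = 0.1241
Iter 5: z = -0.4564 + 0.1717i, |z|^2 = 0.2378
Iter 6: z = -0.4012 + 0.0033i, |z|^2 = 0.1609
Iter 7: z = -0.4191 + 0.1574i, |z|^2 = 0.2004

Answer: 8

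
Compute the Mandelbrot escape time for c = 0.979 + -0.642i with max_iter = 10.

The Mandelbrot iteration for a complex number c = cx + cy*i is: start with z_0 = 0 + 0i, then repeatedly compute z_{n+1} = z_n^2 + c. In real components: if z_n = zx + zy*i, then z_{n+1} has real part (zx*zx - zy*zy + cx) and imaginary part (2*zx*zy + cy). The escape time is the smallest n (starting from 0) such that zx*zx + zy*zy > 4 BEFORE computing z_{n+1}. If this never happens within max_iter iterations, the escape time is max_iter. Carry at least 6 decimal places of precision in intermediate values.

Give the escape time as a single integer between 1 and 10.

z_0 = 0 + 0i, c = 0.9790 + -0.6420i
Iter 1: z = 0.9790 + -0.6420i, |z|^2 = 1.3706
Iter 2: z = 1.5253 + -1.8990i, |z|^2 = 5.9328
Escaped at iteration 2

Answer: 2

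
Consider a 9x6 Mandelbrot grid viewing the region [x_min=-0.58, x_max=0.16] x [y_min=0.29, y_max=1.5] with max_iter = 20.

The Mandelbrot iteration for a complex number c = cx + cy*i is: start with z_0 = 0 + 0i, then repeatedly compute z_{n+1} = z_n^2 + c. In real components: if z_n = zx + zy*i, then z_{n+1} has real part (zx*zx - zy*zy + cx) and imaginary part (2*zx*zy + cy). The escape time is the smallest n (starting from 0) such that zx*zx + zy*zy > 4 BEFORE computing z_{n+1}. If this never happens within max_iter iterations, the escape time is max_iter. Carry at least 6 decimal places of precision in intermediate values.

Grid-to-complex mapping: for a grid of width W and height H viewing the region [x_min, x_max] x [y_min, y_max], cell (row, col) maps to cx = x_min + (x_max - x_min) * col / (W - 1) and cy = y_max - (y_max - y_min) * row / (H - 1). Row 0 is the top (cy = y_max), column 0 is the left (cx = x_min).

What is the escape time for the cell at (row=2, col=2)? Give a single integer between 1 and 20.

Answer: 4

Derivation:
z_0 = 0 + 0i, c = -0.3950 + 1.0160i
Iter 1: z = -0.3950 + 1.0160i, |z|^2 = 1.1883
Iter 2: z = -1.2712 + 0.2134i, |z|^2 = 1.6616
Iter 3: z = 1.1755 + 0.4735i, |z|^2 = 1.6061
Iter 4: z = 0.7626 + 2.1293i, |z|^2 = 5.1154
Escaped at iteration 4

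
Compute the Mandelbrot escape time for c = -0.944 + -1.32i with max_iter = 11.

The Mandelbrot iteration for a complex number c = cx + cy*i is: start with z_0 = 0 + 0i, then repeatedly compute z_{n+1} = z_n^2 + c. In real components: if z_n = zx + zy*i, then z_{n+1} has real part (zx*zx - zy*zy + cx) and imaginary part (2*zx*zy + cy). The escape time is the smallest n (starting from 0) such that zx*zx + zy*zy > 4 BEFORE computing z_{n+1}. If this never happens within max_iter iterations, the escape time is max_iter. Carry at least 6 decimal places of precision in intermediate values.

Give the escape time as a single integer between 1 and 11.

z_0 = 0 + 0i, c = -0.9440 + -1.3200i
Iter 1: z = -0.9440 + -1.3200i, |z|^2 = 2.6335
Iter 2: z = -1.7953 + 1.1722i, |z|^2 = 4.5969
Escaped at iteration 2

Answer: 2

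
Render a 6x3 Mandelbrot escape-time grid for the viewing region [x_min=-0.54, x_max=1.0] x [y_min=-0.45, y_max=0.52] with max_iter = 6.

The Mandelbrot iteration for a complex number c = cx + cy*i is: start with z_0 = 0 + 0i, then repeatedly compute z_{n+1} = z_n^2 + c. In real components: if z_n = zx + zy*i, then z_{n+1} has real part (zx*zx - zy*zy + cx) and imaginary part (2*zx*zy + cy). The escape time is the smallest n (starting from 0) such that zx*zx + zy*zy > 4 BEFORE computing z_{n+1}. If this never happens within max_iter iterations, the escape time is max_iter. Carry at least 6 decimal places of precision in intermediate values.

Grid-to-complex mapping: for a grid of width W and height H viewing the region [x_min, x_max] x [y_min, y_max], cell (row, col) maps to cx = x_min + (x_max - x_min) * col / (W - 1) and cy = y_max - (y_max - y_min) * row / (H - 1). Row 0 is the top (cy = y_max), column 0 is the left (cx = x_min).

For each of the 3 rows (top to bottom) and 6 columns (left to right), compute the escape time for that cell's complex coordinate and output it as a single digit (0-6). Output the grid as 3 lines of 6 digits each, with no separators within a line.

Answer: 666632
666632
666632

Derivation:
(row=0, col=0): c = -0.5400 + 0.5200i → escape time 6
(row=0, col=1): c = -0.2320 + 0.5200i → escape time 6
(row=0, col=2): c = 0.0760 + 0.5200i → escape time 6
(row=0, col=3): c = 0.3840 + 0.5200i → escape time 6
(row=0, col=4): c = 0.6920 + 0.5200i → escape time 3
(row=0, col=5): c = 1.0000 + 0.5200i → escape time 2
(row=1, col=0): c = -0.5400 + 0.0350i → escape time 6
(row=1, col=1): c = -0.2320 + 0.0350i → escape time 6
(row=1, col=2): c = 0.0760 + 0.0350i → escape time 6
(row=1, col=3): c = 0.3840 + 0.0350i → escape time 6
(row=1, col=4): c = 0.6920 + 0.0350i → escape time 3
(row=1, col=5): c = 1.0000 + 0.0350i → escape time 2
(row=2, col=0): c = -0.5400 + -0.4500i → escape time 6
(row=2, col=1): c = -0.2320 + -0.4500i → escape time 6
(row=2, col=2): c = 0.0760 + -0.4500i → escape time 6
(row=2, col=3): c = 0.3840 + -0.4500i → escape time 6
(row=2, col=4): c = 0.6920 + -0.4500i → escape time 3
(row=2, col=5): c = 1.0000 + -0.4500i → escape time 2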